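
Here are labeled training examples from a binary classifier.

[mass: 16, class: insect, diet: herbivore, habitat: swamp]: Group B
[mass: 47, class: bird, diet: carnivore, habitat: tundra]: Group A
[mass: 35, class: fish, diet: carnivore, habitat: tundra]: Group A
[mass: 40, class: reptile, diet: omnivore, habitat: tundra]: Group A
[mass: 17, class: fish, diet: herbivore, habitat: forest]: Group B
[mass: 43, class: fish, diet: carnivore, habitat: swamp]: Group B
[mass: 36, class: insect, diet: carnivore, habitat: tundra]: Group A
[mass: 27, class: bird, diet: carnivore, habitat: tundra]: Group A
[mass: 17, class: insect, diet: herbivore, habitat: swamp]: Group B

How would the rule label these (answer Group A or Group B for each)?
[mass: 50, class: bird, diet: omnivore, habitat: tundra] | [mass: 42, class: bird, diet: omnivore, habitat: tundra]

Rule: habitat is tundra. This holds for each 'Group A' example and fails for each 'Group B' one.
[mass: 50, class: bird, diet: omnivore, habitat: tundra]: Group A (habitat is tundra).
[mass: 42, class: bird, diet: omnivore, habitat: tundra]: Group A (habitat is tundra).

Group A, Group A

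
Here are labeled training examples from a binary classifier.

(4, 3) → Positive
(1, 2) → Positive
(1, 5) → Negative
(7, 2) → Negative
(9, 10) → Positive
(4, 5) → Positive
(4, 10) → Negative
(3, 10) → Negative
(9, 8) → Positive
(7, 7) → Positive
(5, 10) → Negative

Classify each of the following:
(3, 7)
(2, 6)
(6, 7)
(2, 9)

Negative, Negative, Positive, Negative

'Positive' ⟺ |first − second| ≤ 1.
(3, 7) — |3−7| = 4, hence Negative. (2, 6) — |2−6| = 4, hence Negative. (6, 7) — |6−7| = 1, hence Positive. (2, 9) — |2−9| = 7, hence Negative.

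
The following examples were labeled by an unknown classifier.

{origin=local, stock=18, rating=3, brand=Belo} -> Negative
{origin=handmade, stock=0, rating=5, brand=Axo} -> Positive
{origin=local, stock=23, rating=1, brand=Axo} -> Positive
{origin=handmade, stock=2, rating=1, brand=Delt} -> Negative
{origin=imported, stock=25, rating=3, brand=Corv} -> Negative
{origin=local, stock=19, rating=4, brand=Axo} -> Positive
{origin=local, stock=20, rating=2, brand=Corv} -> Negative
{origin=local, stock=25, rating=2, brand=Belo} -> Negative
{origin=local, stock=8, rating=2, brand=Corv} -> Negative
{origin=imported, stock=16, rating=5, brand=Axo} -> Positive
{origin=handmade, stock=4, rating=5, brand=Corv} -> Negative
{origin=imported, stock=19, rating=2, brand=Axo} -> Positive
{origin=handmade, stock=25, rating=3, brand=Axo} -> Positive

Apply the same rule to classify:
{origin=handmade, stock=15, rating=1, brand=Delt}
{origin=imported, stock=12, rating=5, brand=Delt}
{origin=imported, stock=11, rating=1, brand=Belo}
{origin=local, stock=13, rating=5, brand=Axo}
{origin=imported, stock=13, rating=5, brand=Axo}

Negative, Negative, Negative, Positive, Positive

Comparing the two groups points to one rule — brand is Axo.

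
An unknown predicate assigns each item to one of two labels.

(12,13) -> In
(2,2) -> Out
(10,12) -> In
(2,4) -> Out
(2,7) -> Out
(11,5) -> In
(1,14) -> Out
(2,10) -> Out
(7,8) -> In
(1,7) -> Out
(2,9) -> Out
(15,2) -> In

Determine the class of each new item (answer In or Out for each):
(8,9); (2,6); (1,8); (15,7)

All 'In' examples share one property — first ≥ 4 — and every 'Out' example lacks it.
(8,9): first 8, fits → In.
(2,6): first 2, does not pass → Out.
(1,8): first 1, does not pass → Out.
(15,7): first 15, fits → In.

In, Out, Out, In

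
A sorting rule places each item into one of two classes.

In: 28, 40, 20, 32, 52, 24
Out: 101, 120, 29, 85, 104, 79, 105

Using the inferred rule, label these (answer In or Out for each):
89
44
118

The simplest hypothesis consistent with all the labels is: even AND at most 52.
89: Out (89 is odd, 89 > 52).
44: In (44 is even, 44 ≤ 52).
118: Out (118 is even, 118 > 52).

Out, In, Out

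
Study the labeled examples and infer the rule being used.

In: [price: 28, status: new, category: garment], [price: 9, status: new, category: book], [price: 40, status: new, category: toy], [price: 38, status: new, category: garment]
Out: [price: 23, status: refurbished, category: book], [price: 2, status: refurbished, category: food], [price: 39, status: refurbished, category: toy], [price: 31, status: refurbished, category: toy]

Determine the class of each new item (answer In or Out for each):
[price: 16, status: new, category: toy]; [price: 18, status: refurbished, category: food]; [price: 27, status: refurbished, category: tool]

The classifier is using: status is new.
[price: 16, status: new, category: toy]: status is new — qualifies, so In. [price: 18, status: refurbished, category: food]: status is refurbished — doesn't qualify, so Out. [price: 27, status: refurbished, category: tool]: status is refurbished — doesn't qualify, so Out.

In, Out, Out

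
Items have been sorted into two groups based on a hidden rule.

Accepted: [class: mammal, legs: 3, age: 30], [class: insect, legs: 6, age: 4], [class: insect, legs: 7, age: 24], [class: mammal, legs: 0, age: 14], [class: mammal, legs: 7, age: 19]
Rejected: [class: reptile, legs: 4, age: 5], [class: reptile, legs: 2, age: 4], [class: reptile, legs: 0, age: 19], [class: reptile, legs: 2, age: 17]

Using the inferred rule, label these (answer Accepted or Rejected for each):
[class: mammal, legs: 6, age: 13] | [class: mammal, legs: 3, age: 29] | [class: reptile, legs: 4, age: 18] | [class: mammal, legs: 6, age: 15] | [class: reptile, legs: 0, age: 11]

Checking candidate rules against both groups, what survives is: class is not reptile.
[class: mammal, legs: 6, age: 13] — class is mammal, hence Accepted.
[class: mammal, legs: 3, age: 29] — class is mammal, hence Accepted.
[class: reptile, legs: 4, age: 18] — class is reptile, hence Rejected.
[class: mammal, legs: 6, age: 15] — class is mammal, hence Accepted.
[class: reptile, legs: 0, age: 11] — class is reptile, hence Rejected.

Accepted, Accepted, Rejected, Accepted, Rejected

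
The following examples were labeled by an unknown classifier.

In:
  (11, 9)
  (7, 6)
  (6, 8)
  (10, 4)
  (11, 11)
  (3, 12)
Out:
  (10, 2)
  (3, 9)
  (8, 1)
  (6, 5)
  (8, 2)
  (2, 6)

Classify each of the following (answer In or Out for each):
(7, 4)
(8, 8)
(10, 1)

Every 'In' example satisfies: sum ≥ 13. None of the 'Out' examples do.
(7, 4): Out (7+4 = 11). (8, 8): In (8+8 = 16). (10, 1): Out (10+1 = 11).

Out, In, Out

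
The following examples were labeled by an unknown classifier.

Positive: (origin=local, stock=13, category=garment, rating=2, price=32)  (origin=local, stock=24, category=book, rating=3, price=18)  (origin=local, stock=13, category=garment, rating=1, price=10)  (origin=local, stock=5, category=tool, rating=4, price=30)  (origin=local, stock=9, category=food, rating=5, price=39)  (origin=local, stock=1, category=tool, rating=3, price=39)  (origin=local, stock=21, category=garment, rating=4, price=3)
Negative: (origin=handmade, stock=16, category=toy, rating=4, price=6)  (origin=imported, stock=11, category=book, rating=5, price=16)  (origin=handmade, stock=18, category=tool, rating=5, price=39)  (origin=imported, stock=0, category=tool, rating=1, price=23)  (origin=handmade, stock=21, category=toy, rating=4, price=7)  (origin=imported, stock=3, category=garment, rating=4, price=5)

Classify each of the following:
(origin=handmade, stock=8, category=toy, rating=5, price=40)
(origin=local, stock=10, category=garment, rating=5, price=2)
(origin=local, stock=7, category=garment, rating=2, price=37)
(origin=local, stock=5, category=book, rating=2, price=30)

Negative, Positive, Positive, Positive

Comparing the two groups points to one rule — origin is local.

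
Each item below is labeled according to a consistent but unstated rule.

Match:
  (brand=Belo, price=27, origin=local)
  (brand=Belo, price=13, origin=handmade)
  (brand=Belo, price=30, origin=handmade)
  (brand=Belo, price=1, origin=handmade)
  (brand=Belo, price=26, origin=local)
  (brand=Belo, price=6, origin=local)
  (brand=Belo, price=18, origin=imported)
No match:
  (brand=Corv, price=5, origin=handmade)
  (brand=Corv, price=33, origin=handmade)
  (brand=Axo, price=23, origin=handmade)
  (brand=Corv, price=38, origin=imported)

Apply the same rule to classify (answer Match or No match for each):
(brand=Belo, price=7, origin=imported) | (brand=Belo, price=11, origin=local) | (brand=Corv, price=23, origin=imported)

Match, Match, No match

The pattern is that an item is 'Match' exactly when: brand is Belo.
(brand=Belo, price=7, origin=imported): Match (brand is Belo).
(brand=Belo, price=11, origin=local): Match (brand is Belo).
(brand=Corv, price=23, origin=imported): No match (brand is Corv).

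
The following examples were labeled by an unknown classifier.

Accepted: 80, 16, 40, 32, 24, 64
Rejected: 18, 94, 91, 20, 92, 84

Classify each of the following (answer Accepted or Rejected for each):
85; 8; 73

Checking candidate rules against both groups, what survives is: multiple of 8.
85 → 85 = 8·10 + 5 → Rejected.
8 → 8 = 8·1 → Accepted.
73 → 73 = 8·9 + 1 → Rejected.

Rejected, Accepted, Rejected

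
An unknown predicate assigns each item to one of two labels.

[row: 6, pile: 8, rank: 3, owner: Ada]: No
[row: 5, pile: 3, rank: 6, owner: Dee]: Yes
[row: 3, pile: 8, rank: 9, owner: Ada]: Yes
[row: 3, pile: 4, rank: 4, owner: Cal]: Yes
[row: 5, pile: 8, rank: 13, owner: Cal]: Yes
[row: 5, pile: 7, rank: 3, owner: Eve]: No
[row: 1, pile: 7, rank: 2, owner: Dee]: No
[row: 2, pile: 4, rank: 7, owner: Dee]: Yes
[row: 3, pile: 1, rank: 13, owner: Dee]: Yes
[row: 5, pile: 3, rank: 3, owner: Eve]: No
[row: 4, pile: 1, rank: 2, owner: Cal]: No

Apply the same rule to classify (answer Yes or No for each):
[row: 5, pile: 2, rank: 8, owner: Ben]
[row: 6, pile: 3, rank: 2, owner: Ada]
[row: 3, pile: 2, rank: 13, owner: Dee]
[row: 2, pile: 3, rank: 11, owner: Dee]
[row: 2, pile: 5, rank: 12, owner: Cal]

One predicate separates the groups cleanly: rank ≥ 4.
Yes: [row: 5, pile: 2, rank: 8, owner: Ben], since rank = 8. No: [row: 6, pile: 3, rank: 2, owner: Ada], since rank = 2. Yes: [row: 3, pile: 2, rank: 13, owner: Dee], since rank = 13. Yes: [row: 2, pile: 3, rank: 11, owner: Dee], since rank = 11. Yes: [row: 2, pile: 5, rank: 12, owner: Cal], since rank = 12.

Yes, No, Yes, Yes, Yes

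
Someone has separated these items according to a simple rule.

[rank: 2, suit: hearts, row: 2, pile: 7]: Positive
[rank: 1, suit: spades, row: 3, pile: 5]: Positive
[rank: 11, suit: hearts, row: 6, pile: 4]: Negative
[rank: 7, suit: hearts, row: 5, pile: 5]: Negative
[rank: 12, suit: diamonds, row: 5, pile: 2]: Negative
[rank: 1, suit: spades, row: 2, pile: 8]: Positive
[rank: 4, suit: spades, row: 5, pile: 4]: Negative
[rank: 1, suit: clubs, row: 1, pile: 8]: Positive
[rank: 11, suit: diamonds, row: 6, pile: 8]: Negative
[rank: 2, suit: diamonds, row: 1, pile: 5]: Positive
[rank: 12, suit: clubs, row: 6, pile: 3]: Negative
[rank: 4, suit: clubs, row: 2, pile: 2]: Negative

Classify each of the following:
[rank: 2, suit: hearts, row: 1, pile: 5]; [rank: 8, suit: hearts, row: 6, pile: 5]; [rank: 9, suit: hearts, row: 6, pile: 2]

The rule appears to be: rank ≤ 2.
[rank: 2, suit: hearts, row: 1, pile: 5] → rank = 2 → Positive. [rank: 8, suit: hearts, row: 6, pile: 5] → rank = 8 → Negative. [rank: 9, suit: hearts, row: 6, pile: 2] → rank = 9 → Negative.

Positive, Negative, Negative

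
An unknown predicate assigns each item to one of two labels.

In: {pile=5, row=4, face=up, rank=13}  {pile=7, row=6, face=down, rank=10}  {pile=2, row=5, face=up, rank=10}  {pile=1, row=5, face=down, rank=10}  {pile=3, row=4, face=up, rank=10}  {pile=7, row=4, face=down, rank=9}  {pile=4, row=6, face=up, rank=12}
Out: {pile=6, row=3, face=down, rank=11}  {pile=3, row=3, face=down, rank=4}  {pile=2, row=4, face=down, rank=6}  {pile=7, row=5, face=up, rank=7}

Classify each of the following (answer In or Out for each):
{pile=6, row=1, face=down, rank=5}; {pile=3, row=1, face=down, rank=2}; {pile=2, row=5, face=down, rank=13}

Every 'In' example satisfies: row ≥ 4 AND rank ≥ 9. None of the 'Out' examples do.
{pile=6, row=1, face=down, rank=5}: Out (row = 1, rank = 5).
{pile=3, row=1, face=down, rank=2}: Out (row = 1, rank = 2).
{pile=2, row=5, face=down, rank=13}: In (row = 5, rank = 13).

Out, Out, In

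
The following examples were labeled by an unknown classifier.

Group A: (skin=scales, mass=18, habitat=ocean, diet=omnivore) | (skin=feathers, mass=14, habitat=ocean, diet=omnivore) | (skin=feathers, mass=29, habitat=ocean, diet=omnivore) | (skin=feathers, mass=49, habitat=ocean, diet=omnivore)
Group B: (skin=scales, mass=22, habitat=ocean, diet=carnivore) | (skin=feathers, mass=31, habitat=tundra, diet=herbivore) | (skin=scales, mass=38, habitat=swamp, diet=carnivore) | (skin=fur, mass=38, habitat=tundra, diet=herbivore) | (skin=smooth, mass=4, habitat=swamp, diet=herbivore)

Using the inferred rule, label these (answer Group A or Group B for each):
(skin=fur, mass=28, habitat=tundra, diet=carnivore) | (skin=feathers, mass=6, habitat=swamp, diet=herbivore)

The simplest hypothesis consistent with all the labels is: diet is omnivore.

Group B, Group B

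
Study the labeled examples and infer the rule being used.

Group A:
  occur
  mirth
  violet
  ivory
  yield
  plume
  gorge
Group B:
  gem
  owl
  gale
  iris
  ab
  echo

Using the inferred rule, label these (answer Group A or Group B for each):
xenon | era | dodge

Group A, Group B, Group A

A rule that fits every label: length ≥ 5 — true of each 'Group A' example, false of each 'Group B' one.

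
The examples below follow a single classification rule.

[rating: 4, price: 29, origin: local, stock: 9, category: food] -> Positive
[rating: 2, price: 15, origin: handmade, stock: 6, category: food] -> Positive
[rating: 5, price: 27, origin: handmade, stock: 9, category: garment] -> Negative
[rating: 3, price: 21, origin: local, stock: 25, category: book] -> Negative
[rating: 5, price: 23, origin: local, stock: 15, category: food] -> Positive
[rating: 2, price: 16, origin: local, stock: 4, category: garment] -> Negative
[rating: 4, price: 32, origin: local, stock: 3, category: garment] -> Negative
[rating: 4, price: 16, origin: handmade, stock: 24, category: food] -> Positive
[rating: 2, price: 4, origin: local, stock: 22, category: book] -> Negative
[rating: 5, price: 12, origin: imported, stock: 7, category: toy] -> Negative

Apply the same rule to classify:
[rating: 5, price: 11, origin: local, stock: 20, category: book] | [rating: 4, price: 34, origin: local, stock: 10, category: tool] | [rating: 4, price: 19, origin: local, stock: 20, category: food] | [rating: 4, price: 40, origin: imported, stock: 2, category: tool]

Negative, Negative, Positive, Negative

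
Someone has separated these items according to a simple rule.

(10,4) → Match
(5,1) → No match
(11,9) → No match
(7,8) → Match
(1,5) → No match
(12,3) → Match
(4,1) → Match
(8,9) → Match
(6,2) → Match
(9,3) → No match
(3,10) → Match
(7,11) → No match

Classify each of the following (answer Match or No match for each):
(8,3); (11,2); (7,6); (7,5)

Comparing the two groups points to one rule — product is even.
(8,3): Match (8·3 = 24).
(11,2): Match (11·2 = 22).
(7,6): Match (7·6 = 42).
(7,5): No match (7·5 = 35).

Match, Match, Match, No match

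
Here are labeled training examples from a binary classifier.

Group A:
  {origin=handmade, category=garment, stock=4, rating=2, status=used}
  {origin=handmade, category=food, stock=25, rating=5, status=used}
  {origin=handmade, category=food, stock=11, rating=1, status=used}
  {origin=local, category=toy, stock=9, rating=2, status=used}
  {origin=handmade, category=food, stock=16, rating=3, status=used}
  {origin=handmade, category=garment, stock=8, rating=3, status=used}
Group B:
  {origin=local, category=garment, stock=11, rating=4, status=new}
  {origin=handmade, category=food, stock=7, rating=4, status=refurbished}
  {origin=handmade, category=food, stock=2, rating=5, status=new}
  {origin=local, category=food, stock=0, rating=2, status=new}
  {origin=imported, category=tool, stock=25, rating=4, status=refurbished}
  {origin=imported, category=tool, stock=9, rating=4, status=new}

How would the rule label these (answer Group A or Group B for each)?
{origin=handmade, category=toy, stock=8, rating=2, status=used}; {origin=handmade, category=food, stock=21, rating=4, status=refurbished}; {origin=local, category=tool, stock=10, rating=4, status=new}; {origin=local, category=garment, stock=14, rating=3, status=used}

Rule: status is used. This holds for each 'Group A' example and fails for each 'Group B' one.
{origin=handmade, category=toy, stock=8, rating=2, status=used}: Group A (status is used). {origin=handmade, category=food, stock=21, rating=4, status=refurbished}: Group B (status is refurbished). {origin=local, category=tool, stock=10, rating=4, status=new}: Group B (status is new). {origin=local, category=garment, stock=14, rating=3, status=used}: Group A (status is used).

Group A, Group B, Group B, Group A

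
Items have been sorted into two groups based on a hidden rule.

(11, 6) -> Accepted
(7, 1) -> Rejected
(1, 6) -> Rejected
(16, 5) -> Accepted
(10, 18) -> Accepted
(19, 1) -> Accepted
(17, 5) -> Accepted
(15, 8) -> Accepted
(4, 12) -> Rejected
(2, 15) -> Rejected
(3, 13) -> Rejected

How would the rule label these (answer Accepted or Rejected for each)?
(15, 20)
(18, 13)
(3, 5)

Accepted, Accepted, Rejected

All 'Accepted' examples share one property — first ≥ 8 — and every 'Rejected' example lacks it.
(15, 20): first 15, checks out → Accepted. (18, 13): first 18, checks out → Accepted. (3, 5): first 3, does not fit → Rejected.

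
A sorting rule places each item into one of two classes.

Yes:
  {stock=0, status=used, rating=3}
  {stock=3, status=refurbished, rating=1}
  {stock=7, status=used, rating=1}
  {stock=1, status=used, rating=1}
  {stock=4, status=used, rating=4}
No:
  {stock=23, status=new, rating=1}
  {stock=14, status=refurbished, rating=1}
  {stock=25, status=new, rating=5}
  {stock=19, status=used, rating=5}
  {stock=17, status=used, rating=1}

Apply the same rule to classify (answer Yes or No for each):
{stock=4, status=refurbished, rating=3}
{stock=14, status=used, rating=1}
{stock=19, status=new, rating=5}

Every 'Yes' example satisfies: stock ≤ 7. None of the 'No' examples do.
{stock=4, status=refurbished, rating=3}: stock = 4, checks out → Yes. {stock=14, status=used, rating=1}: stock = 14, fails this test → No. {stock=19, status=new, rating=5}: stock = 19, fails this test → No.

Yes, No, No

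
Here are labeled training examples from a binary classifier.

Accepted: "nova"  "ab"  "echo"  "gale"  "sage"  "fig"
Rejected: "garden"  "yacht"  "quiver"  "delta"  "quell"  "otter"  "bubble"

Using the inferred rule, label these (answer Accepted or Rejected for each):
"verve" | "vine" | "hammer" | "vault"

Rejected, Accepted, Rejected, Rejected

'Accepted' ⟺ length ≤ 4.
"verve" — length 5, hence Rejected.
"vine" — length 4, hence Accepted.
"hammer" — length 6, hence Rejected.
"vault" — length 5, hence Rejected.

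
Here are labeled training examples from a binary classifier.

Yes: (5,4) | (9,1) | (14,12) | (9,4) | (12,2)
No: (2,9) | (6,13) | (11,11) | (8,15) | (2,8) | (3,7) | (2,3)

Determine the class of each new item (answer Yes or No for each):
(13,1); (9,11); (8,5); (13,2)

Checking candidate rules against both groups, what survives is: first > second.

Yes, No, Yes, Yes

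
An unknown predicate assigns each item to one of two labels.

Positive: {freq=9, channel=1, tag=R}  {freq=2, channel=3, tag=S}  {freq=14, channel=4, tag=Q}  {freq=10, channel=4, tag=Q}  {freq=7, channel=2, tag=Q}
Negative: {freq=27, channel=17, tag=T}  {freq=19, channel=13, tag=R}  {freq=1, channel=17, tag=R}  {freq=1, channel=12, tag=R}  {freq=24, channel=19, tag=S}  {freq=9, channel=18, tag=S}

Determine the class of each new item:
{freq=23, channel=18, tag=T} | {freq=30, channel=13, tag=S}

Negative, Negative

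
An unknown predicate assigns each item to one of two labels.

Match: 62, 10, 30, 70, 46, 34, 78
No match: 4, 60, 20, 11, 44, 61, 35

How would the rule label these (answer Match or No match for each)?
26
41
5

Checking candidate rules against both groups, what survives is: ≡ 2 (mod 4).

Match, No match, No match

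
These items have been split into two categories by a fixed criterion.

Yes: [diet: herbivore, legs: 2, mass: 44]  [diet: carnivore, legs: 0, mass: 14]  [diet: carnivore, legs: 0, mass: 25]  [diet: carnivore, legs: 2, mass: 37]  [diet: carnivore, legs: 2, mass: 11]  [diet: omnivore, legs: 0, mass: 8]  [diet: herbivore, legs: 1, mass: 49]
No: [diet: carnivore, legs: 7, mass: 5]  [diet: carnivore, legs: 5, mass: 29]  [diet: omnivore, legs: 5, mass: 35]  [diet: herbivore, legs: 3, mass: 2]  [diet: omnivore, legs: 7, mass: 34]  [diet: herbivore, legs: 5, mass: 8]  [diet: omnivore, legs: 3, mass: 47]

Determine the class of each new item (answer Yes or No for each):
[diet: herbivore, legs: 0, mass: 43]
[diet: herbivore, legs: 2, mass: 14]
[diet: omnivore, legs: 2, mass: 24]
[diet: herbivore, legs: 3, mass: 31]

The common property of the 'Yes' items is: legs ≤ 2. No 'No' item has it.

Yes, Yes, Yes, No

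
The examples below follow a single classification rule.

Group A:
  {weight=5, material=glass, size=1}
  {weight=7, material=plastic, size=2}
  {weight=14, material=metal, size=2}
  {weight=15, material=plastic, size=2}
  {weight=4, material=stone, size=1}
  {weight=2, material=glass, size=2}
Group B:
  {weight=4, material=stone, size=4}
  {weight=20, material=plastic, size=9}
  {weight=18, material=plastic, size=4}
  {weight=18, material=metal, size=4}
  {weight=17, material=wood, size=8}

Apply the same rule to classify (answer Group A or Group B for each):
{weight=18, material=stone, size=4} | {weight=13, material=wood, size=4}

Group B, Group B

The rule appears to be: size ≤ 2.
{weight=18, material=stone, size=4}: size = 4 — does not satisfy this, so Group B.
{weight=13, material=wood, size=4}: size = 4 — does not satisfy this, so Group B.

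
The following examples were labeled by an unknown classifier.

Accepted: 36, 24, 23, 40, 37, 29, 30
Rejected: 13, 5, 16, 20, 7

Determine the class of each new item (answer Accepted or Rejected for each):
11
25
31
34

One predicate separates the groups cleanly: at least 23.

Rejected, Accepted, Accepted, Accepted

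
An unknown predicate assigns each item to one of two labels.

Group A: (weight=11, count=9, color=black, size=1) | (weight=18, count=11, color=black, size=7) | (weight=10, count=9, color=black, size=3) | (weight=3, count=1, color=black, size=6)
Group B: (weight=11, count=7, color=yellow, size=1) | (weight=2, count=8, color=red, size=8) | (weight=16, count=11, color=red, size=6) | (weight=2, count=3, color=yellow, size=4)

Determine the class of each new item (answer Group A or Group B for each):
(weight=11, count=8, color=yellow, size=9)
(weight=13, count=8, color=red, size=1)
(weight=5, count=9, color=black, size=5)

Group B, Group B, Group A

All 'Group A' examples share one property — color is black — and every 'Group B' example lacks it.
(weight=11, count=8, color=yellow, size=9) → color is yellow → Group B. (weight=13, count=8, color=red, size=1) → color is red → Group B. (weight=5, count=9, color=black, size=5) → color is black → Group A.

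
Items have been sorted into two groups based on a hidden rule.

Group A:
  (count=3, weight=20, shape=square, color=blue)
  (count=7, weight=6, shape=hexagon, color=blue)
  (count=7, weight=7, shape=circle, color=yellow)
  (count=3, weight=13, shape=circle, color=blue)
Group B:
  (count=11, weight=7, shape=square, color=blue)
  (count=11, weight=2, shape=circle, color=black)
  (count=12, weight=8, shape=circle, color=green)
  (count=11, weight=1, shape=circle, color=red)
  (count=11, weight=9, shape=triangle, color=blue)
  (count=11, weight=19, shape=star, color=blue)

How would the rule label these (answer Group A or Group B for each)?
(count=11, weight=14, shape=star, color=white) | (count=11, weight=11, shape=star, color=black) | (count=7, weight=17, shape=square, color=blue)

Group B, Group B, Group A

Rule: count ≤ 7. This holds for each 'Group A' example and fails for each 'Group B' one.
Group B: (count=11, weight=14, shape=star, color=white), since count = 11. Group B: (count=11, weight=11, shape=star, color=black), since count = 11. Group A: (count=7, weight=17, shape=square, color=blue), since count = 7.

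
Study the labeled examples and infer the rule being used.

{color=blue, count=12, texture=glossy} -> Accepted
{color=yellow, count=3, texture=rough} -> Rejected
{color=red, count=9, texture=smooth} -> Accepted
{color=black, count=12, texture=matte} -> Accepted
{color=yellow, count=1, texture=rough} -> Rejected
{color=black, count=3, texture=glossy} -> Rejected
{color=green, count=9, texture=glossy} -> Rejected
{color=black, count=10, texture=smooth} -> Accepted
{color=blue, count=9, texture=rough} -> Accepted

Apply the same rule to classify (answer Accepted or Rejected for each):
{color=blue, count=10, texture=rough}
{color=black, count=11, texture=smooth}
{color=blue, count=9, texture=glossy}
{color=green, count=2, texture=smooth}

A rule that fits every label: color is not green AND count ≥ 9 — true of each 'Accepted' example, false of each 'Rejected' one.
{color=blue, count=10, texture=rough}: color is blue, count = 10, matches → Accepted.
{color=black, count=11, texture=smooth}: color is black, count = 11, matches → Accepted.
{color=blue, count=9, texture=glossy}: color is blue, count = 9, matches → Accepted.
{color=green, count=2, texture=smooth}: color is green, count = 2, does not pass → Rejected.

Accepted, Accepted, Accepted, Rejected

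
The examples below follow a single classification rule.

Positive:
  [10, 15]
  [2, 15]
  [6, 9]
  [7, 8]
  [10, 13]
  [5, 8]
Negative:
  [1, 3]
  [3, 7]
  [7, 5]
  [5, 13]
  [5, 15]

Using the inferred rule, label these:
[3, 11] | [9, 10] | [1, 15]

Negative, Positive, Negative

The distinguishing property — sum is odd — holds for all the 'Positive' cases and none of the 'Negative' cases.
[3, 11] — 3+11 = 14, hence Negative. [9, 10] — 9+10 = 19, hence Positive. [1, 15] — 1+15 = 16, hence Negative.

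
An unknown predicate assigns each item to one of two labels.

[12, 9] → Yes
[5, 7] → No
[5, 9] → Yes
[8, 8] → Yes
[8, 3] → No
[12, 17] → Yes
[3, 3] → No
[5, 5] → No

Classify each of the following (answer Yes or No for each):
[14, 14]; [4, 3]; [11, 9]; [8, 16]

Yes, No, Yes, Yes

The pattern is that an item is 'Yes' exactly when: sum ≥ 14.
[14, 14]: Yes (14+14 = 28).
[4, 3]: No (4+3 = 7).
[11, 9]: Yes (11+9 = 20).
[8, 16]: Yes (8+16 = 24).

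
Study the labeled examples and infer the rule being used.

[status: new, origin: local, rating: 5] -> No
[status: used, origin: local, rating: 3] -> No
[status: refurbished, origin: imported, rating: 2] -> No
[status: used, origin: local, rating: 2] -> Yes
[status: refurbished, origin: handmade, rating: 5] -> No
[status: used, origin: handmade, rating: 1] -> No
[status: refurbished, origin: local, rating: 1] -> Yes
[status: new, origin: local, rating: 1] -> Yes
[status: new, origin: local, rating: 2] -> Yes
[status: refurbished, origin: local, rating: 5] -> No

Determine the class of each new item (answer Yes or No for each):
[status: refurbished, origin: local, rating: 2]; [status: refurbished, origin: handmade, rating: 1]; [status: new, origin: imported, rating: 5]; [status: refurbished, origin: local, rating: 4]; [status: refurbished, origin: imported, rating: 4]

Every 'Yes' example satisfies: origin is local AND rating ≤ 2. None of the 'No' examples do.
Yes: [status: refurbished, origin: local, rating: 2], since origin is local, rating = 2.
No: [status: refurbished, origin: handmade, rating: 1], since origin is handmade, rating = 1.
No: [status: new, origin: imported, rating: 5], since origin is imported, rating = 5.
No: [status: refurbished, origin: local, rating: 4], since origin is local, rating = 4.
No: [status: refurbished, origin: imported, rating: 4], since origin is imported, rating = 4.

Yes, No, No, No, No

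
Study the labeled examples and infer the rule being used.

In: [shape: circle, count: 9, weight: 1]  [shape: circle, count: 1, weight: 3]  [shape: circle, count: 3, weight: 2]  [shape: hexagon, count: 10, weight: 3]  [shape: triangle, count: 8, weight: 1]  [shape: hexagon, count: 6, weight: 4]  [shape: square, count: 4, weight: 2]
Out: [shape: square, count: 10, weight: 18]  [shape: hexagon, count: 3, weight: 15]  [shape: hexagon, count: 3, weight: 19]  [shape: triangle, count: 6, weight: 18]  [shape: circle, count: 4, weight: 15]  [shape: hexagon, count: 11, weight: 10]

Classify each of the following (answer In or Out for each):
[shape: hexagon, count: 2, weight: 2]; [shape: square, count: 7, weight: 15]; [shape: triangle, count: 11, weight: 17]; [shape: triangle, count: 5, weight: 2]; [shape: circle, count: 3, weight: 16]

In, Out, Out, In, Out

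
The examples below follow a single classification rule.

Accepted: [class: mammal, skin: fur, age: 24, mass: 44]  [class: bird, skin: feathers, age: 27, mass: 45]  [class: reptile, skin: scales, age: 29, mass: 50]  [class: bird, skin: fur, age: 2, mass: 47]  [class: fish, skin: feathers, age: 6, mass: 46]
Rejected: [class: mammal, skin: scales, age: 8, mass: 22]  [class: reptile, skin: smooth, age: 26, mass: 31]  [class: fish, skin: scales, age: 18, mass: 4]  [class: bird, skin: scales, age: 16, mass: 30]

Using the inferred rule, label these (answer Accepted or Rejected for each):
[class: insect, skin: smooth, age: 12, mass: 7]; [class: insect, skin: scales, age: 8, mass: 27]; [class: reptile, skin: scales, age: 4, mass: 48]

Rejected, Rejected, Accepted

The common property of the 'Accepted' items is: mass ≥ 44. No 'Rejected' item has it.
[class: insect, skin: smooth, age: 12, mass: 7]: mass = 7 — doesn't match, so Rejected.
[class: insect, skin: scales, age: 8, mass: 27]: mass = 27 — doesn't match, so Rejected.
[class: reptile, skin: scales, age: 4, mass: 48]: mass = 48 — matches, so Accepted.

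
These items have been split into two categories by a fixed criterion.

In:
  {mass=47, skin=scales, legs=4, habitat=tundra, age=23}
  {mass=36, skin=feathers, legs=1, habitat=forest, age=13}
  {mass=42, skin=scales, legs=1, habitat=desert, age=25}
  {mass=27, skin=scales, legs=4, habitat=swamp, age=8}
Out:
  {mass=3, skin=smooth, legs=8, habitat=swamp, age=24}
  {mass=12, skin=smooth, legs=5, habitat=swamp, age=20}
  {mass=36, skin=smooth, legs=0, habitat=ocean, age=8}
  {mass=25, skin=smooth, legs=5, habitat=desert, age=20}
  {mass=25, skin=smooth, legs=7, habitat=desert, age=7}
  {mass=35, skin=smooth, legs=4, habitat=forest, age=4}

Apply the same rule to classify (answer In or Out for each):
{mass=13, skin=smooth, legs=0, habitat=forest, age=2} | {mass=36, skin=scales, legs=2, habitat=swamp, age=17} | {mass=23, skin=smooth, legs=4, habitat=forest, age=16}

All 'In' examples share one property — skin is not smooth — and every 'Out' example lacks it.
{mass=13, skin=smooth, legs=0, habitat=forest, age=2}: skin is smooth, doesn't match → Out.
{mass=36, skin=scales, legs=2, habitat=swamp, age=17}: skin is scales, fits → In.
{mass=23, skin=smooth, legs=4, habitat=forest, age=16}: skin is smooth, doesn't match → Out.

Out, In, Out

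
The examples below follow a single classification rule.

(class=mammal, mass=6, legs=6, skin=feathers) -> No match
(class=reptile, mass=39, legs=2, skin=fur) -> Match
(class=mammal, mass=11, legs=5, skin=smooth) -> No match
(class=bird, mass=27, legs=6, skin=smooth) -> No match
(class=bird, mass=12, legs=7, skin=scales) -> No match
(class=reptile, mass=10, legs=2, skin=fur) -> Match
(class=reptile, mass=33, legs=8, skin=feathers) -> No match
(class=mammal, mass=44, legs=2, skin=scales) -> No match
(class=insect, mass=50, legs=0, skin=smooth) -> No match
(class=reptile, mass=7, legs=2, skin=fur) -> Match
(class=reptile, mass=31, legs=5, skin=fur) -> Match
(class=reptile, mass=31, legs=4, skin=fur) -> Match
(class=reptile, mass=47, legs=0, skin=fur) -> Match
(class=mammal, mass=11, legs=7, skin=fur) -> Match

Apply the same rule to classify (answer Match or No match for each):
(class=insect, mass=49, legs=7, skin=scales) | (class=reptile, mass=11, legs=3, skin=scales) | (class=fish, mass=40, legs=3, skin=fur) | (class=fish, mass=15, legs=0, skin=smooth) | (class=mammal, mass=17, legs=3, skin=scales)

No match, No match, Match, No match, No match

The distinguishing property — skin is fur — holds for all the 'Match' cases and none of the 'No match' cases.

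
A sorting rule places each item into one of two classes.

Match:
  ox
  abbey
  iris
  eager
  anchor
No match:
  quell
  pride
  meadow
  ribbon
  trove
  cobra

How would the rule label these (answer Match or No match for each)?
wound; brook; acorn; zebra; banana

No match, No match, Match, No match, No match

The distinguishing property — starts with a vowel — holds for all the 'Match' cases and none of the 'No match' cases.
wound: No match (starts with 'w').
brook: No match (starts with 'b').
acorn: Match (starts with 'a').
zebra: No match (starts with 'z').
banana: No match (starts with 'b').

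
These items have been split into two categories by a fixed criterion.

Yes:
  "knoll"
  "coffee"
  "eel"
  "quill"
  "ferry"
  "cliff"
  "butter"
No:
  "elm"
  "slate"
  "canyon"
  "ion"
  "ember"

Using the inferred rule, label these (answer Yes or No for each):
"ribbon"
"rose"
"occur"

Yes, No, Yes

The pattern is that an item is 'Yes' exactly when: has a double letter.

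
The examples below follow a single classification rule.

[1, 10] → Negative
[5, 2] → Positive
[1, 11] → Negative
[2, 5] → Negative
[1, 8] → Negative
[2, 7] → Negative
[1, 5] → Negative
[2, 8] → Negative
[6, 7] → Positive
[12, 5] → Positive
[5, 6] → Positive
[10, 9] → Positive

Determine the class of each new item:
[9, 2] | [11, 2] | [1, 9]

Positive, Positive, Negative

The simplest hypothesis consistent with all the labels is: first ≥ 5.
[9, 2]: first 9 — matches, so Positive.
[11, 2]: first 11 — matches, so Positive.
[1, 9]: first 1 — does not pass, so Negative.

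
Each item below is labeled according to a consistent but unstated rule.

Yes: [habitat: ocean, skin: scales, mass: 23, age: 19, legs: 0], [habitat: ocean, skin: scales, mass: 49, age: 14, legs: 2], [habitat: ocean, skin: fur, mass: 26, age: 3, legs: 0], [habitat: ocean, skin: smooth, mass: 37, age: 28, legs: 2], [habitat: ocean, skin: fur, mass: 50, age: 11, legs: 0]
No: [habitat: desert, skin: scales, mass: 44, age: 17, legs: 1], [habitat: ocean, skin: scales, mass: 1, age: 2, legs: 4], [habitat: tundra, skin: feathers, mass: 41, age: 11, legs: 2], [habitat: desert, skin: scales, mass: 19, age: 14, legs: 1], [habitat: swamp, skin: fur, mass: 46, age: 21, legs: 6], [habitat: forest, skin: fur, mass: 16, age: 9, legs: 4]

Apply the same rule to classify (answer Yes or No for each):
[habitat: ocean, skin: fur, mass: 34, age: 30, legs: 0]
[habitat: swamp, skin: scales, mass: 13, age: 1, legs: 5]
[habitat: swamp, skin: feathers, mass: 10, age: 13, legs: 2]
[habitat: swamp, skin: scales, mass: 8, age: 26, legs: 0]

Rule: habitat is ocean AND age ≥ 3. This holds for each 'Yes' example and fails for each 'No' one.
[habitat: ocean, skin: fur, mass: 34, age: 30, legs: 0] — habitat is ocean, age = 30, hence Yes. [habitat: swamp, skin: scales, mass: 13, age: 1, legs: 5] — habitat is swamp, age = 1, hence No. [habitat: swamp, skin: feathers, mass: 10, age: 13, legs: 2] — habitat is swamp, age = 13, hence No. [habitat: swamp, skin: scales, mass: 8, age: 26, legs: 0] — habitat is swamp, age = 26, hence No.

Yes, No, No, No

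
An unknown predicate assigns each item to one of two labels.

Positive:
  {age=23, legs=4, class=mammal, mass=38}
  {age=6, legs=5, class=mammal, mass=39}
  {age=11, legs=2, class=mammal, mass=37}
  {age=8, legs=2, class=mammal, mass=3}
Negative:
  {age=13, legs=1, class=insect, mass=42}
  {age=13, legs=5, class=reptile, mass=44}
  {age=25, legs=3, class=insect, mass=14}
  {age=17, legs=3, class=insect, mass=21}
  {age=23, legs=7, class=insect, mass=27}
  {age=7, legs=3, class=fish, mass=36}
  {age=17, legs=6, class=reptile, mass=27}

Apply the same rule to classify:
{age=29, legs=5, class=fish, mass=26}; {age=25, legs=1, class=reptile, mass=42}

Checking candidate rules against both groups, what survives is: class is mammal.
{age=29, legs=5, class=fish, mass=26} — class is fish, hence Negative.
{age=25, legs=1, class=reptile, mass=42} — class is reptile, hence Negative.

Negative, Negative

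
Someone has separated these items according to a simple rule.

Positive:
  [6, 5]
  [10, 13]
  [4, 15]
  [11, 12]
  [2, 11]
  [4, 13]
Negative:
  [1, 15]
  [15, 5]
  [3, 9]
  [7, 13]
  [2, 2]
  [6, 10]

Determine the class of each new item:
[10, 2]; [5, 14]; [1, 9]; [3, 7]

One predicate separates the groups cleanly: sum is odd.

Negative, Positive, Negative, Negative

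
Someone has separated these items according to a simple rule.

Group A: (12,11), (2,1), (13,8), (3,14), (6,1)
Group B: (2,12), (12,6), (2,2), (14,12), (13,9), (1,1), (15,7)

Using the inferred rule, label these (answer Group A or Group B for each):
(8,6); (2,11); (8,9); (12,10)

Group B, Group A, Group A, Group B

'Group A' ⟺ sum is odd.
Group B: (8,6), since 8+6 = 14. Group A: (2,11), since 2+11 = 13. Group A: (8,9), since 8+9 = 17. Group B: (12,10), since 12+10 = 22.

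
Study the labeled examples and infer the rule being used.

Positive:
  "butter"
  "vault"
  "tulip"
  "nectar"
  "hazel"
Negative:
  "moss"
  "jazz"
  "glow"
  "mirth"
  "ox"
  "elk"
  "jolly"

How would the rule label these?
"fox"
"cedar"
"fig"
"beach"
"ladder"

One predicate separates the groups cleanly: has ≥ 2 vowels.

Negative, Positive, Negative, Positive, Positive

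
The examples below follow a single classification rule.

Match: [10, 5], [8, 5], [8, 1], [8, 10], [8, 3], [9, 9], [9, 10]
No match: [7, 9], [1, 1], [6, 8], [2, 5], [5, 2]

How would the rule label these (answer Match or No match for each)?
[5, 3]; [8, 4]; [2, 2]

The rule appears to be: first ≥ 8.

No match, Match, No match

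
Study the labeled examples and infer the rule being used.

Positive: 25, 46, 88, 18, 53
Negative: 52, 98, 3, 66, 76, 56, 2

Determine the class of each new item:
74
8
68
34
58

'Positive' ⟺ ≡ 4 (mod 7).
74 → 74 mod 7 = 4 → Positive. 8 → 8 mod 7 = 1 → Negative. 68 → 68 mod 7 = 5 → Negative. 34 → 34 mod 7 = 6 → Negative. 58 → 58 mod 7 = 2 → Negative.

Positive, Negative, Negative, Negative, Negative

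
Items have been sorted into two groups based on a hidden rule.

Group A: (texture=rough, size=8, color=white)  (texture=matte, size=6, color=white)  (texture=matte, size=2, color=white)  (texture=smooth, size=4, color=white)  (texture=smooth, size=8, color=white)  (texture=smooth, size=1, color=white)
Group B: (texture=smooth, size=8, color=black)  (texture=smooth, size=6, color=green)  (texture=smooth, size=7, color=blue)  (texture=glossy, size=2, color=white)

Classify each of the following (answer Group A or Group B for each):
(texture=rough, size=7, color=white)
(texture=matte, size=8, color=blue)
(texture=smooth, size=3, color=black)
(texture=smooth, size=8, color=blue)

One predicate separates the groups cleanly: texture is not glossy AND color is white.
Group A: (texture=rough, size=7, color=white), since texture is rough, color is white. Group B: (texture=matte, size=8, color=blue), since texture is matte, color is blue. Group B: (texture=smooth, size=3, color=black), since texture is smooth, color is black. Group B: (texture=smooth, size=8, color=blue), since texture is smooth, color is blue.

Group A, Group B, Group B, Group B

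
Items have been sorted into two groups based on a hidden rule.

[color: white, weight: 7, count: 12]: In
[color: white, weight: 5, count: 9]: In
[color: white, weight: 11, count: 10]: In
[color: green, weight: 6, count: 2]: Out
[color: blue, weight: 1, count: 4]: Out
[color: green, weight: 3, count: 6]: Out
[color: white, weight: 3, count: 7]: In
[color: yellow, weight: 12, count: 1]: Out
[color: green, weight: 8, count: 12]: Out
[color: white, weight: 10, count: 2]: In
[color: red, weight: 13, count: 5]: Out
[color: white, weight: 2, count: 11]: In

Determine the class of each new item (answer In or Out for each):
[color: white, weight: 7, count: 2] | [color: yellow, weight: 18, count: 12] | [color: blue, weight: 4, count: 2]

Every 'In' example satisfies: color is white. None of the 'Out' examples do.
[color: white, weight: 7, count: 2]: color is white — matches, so In.
[color: yellow, weight: 18, count: 12]: color is yellow — does not satisfy this, so Out.
[color: blue, weight: 4, count: 2]: color is blue — does not satisfy this, so Out.

In, Out, Out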